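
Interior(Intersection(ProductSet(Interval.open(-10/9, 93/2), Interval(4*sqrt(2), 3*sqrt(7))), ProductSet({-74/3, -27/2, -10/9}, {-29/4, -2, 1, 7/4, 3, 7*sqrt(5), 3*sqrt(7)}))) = EmptySet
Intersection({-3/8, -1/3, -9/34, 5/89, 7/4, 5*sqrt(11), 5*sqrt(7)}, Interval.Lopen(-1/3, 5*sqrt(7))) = {-9/34, 5/89, 7/4, 5*sqrt(7)}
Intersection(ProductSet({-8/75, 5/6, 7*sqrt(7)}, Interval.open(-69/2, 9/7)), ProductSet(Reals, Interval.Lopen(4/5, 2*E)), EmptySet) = EmptySet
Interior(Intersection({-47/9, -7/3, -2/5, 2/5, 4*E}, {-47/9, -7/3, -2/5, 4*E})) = EmptySet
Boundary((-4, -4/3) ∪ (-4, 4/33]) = {-4, 4/33}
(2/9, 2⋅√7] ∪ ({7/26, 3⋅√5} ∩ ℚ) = (2/9, 2⋅√7]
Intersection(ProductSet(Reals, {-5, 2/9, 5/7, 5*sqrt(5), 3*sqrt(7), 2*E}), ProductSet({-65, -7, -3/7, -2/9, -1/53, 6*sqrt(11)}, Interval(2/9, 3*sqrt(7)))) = ProductSet({-65, -7, -3/7, -2/9, -1/53, 6*sqrt(11)}, {2/9, 5/7, 3*sqrt(7), 2*E})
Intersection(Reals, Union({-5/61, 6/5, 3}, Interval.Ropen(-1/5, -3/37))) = Union({6/5, 3}, Interval.Ropen(-1/5, -3/37))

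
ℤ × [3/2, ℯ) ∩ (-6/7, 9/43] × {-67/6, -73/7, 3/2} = {0} × {3/2}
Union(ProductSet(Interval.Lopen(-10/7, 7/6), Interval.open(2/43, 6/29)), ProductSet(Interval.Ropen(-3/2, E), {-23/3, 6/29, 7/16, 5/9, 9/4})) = Union(ProductSet(Interval.Ropen(-3/2, E), {-23/3, 6/29, 7/16, 5/9, 9/4}), ProductSet(Interval.Lopen(-10/7, 7/6), Interval.open(2/43, 6/29)))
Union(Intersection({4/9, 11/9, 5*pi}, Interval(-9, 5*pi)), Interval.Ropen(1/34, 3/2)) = Union({5*pi}, Interval.Ropen(1/34, 3/2))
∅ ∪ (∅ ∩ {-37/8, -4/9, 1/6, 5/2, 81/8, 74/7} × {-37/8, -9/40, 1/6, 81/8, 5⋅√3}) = ∅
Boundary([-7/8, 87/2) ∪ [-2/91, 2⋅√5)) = {-7/8, 87/2}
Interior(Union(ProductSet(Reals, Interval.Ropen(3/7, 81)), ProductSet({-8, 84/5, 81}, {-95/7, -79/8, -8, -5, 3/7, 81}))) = ProductSet(Reals, Interval.open(3/7, 81))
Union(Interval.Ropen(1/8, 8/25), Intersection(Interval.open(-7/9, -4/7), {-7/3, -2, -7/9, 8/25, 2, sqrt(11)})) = Interval.Ropen(1/8, 8/25)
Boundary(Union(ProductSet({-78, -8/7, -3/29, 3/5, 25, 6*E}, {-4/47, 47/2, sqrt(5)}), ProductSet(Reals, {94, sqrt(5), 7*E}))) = Union(ProductSet({-78, -8/7, -3/29, 3/5, 25, 6*E}, {-4/47, 47/2, sqrt(5)}), ProductSet(Reals, {94, sqrt(5), 7*E}))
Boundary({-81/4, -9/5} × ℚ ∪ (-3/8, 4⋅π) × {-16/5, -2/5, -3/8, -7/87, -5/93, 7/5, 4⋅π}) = ({-81/4, -9/5} × ℝ) ∪ ([-3/8, 4⋅π] × {-16/5, -2/5, -3/8, -7/87, -5/93, 7/5, 4⋅π})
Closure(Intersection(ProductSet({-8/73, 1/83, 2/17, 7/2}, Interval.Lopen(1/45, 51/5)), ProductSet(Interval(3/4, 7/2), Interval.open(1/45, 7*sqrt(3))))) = ProductSet({7/2}, Interval(1/45, 51/5))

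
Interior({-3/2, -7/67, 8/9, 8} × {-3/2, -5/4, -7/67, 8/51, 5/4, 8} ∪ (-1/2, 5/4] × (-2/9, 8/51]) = (-1/2, 5/4) × (-2/9, 8/51)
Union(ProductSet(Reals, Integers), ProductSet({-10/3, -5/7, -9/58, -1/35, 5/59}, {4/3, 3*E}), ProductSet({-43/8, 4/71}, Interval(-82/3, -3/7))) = Union(ProductSet({-43/8, 4/71}, Interval(-82/3, -3/7)), ProductSet({-10/3, -5/7, -9/58, -1/35, 5/59}, {4/3, 3*E}), ProductSet(Reals, Integers))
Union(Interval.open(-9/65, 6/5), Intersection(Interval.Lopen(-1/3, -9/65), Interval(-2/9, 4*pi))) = Interval.Ropen(-2/9, 6/5)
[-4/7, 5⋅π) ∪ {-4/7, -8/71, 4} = [-4/7, 5⋅π)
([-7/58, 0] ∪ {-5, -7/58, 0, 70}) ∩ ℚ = {-5, 70} ∪ (ℚ ∩ [-7/58, 0])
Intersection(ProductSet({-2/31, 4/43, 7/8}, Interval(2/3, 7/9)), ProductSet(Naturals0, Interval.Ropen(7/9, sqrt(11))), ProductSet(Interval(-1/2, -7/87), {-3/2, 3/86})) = EmptySet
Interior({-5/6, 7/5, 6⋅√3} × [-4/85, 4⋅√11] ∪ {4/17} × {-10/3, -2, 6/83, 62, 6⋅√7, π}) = ∅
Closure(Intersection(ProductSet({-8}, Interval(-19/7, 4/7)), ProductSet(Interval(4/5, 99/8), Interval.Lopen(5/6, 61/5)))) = EmptySet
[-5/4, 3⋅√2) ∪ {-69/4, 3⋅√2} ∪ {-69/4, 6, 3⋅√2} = {-69/4, 6} ∪ [-5/4, 3⋅√2]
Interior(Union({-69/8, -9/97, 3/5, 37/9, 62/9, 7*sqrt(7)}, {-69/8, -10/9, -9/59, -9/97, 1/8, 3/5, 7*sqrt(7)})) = EmptySet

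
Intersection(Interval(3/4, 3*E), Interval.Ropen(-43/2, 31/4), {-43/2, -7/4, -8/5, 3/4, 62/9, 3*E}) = {3/4, 62/9}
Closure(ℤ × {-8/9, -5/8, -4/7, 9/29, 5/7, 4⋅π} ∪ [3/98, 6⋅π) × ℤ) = ([3/98, 6⋅π] × ℤ) ∪ (ℤ × {-8/9, -5/8, -4/7, 9/29, 5/7, 4⋅π})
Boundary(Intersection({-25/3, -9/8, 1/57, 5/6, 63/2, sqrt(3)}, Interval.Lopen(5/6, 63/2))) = {63/2, sqrt(3)}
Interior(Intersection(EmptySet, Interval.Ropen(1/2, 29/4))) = EmptySet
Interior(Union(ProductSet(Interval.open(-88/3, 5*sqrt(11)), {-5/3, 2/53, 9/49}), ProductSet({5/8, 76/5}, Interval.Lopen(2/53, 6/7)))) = EmptySet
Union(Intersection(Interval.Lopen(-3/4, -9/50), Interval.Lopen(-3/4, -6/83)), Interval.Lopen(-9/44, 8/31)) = Interval.Lopen(-3/4, 8/31)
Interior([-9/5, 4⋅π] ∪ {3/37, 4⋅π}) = (-9/5, 4⋅π)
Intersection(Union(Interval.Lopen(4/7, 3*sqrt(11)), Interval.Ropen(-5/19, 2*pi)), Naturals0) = Range(0, 10, 1)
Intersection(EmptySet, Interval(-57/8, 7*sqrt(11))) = EmptySet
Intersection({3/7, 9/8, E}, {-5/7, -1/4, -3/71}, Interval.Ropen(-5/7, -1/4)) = EmptySet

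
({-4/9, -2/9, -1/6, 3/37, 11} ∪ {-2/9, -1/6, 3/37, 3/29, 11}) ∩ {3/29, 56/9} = {3/29}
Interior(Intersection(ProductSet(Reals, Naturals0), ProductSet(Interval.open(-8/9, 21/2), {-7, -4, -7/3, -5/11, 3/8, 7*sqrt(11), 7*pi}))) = EmptySet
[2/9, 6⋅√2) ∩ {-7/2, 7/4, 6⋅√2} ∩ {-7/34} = ∅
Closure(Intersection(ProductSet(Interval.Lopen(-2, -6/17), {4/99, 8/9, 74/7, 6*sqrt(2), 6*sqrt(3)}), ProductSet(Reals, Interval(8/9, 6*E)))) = ProductSet(Interval(-2, -6/17), {8/9, 74/7, 6*sqrt(2), 6*sqrt(3)})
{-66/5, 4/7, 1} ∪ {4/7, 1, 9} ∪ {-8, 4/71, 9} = {-66/5, -8, 4/71, 4/7, 1, 9}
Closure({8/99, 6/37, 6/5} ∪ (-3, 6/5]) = [-3, 6/5]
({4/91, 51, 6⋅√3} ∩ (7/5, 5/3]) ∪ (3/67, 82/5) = (3/67, 82/5)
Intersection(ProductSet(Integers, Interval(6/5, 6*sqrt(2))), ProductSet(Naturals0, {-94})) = EmptySet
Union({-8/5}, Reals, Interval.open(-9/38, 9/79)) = Interval(-oo, oo)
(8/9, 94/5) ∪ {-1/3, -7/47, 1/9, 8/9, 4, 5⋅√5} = {-1/3, -7/47, 1/9} ∪ [8/9, 94/5)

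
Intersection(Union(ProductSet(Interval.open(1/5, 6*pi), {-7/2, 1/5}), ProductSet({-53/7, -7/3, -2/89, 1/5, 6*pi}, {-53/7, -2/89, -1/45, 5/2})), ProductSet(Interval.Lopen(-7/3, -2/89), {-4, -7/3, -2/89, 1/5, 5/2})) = ProductSet({-2/89}, {-2/89, 5/2})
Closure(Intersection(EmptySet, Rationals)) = EmptySet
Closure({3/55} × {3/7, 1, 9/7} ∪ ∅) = {3/55} × {3/7, 1, 9/7}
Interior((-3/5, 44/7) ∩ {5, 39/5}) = ∅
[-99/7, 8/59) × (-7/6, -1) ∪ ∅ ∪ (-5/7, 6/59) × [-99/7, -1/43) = ([-99/7, 8/59) × (-7/6, -1)) ∪ ((-5/7, 6/59) × [-99/7, -1/43))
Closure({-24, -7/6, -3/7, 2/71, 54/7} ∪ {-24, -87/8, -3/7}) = {-24, -87/8, -7/6, -3/7, 2/71, 54/7}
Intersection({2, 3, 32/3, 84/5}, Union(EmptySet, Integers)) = {2, 3}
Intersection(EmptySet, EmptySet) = EmptySet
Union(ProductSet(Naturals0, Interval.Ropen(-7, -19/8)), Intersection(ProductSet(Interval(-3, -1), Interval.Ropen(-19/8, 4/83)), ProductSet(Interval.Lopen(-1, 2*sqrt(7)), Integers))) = ProductSet(Naturals0, Interval.Ropen(-7, -19/8))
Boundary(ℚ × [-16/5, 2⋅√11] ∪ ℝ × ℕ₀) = ℝ × ([-16/5, 2⋅√11] ∪ ℕ₀)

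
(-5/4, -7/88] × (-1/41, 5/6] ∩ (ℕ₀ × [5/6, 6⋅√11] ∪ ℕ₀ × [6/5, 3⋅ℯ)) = ∅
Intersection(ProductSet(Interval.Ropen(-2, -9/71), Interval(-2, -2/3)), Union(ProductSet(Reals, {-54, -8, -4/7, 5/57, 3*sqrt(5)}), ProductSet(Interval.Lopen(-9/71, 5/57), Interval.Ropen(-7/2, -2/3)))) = EmptySet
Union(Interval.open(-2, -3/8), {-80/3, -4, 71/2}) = Union({-80/3, -4, 71/2}, Interval.open(-2, -3/8))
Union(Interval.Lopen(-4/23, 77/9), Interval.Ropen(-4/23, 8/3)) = Interval(-4/23, 77/9)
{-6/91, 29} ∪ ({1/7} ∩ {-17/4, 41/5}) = {-6/91, 29}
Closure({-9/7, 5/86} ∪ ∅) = {-9/7, 5/86}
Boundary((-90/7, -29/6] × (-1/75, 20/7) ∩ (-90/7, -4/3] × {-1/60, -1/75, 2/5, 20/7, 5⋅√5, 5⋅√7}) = [-90/7, -29/6] × {2/5}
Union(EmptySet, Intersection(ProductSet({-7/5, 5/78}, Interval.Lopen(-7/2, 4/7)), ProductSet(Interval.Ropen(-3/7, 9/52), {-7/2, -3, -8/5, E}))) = ProductSet({5/78}, {-3, -8/5})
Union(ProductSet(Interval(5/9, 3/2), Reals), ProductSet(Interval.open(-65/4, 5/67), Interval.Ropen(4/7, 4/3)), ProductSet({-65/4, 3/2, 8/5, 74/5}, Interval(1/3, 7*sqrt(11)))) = Union(ProductSet({-65/4, 3/2, 8/5, 74/5}, Interval(1/3, 7*sqrt(11))), ProductSet(Interval.open(-65/4, 5/67), Interval.Ropen(4/7, 4/3)), ProductSet(Interval(5/9, 3/2), Reals))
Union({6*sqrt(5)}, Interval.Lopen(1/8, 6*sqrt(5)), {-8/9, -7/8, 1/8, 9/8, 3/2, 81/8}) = Union({-8/9, -7/8}, Interval(1/8, 6*sqrt(5)))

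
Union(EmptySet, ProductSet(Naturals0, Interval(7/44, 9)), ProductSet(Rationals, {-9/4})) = Union(ProductSet(Naturals0, Interval(7/44, 9)), ProductSet(Rationals, {-9/4}))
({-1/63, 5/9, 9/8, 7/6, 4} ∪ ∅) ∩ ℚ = {-1/63, 5/9, 9/8, 7/6, 4}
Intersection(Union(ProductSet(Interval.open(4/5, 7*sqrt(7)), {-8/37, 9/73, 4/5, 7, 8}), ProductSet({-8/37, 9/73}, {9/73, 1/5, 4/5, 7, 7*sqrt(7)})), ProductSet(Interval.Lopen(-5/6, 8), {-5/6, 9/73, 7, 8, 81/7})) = Union(ProductSet({-8/37, 9/73}, {9/73, 7}), ProductSet(Interval.Lopen(4/5, 8), {9/73, 7, 8}))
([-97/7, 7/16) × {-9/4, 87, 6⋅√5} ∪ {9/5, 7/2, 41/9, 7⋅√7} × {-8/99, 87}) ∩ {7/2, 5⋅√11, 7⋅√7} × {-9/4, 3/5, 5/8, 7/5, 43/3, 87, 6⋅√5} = {7/2, 7⋅√7} × {87}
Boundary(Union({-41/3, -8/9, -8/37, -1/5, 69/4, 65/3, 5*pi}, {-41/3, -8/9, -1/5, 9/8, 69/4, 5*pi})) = {-41/3, -8/9, -8/37, -1/5, 9/8, 69/4, 65/3, 5*pi}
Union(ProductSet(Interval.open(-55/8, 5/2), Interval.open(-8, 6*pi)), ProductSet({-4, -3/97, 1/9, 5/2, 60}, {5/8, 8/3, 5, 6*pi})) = Union(ProductSet({-4, -3/97, 1/9, 5/2, 60}, {5/8, 8/3, 5, 6*pi}), ProductSet(Interval.open(-55/8, 5/2), Interval.open(-8, 6*pi)))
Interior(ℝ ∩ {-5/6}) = ∅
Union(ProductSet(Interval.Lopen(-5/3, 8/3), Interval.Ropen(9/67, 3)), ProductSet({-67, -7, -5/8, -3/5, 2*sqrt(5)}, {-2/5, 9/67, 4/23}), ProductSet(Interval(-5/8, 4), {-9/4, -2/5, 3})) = Union(ProductSet({-67, -7, -5/8, -3/5, 2*sqrt(5)}, {-2/5, 9/67, 4/23}), ProductSet(Interval.Lopen(-5/3, 8/3), Interval.Ropen(9/67, 3)), ProductSet(Interval(-5/8, 4), {-9/4, -2/5, 3}))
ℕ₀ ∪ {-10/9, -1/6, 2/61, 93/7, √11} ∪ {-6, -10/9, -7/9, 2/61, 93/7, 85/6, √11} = {-6, -10/9, -7/9, -1/6, 2/61, 93/7, 85/6, √11} ∪ ℕ₀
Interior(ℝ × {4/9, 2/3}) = ∅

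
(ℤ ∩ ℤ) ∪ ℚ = ℚ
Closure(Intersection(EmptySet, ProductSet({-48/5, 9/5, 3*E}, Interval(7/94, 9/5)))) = EmptySet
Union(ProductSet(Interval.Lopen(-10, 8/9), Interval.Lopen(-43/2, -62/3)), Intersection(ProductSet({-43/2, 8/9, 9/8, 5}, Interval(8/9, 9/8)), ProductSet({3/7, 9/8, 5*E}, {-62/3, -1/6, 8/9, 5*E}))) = Union(ProductSet({9/8}, {8/9}), ProductSet(Interval.Lopen(-10, 8/9), Interval.Lopen(-43/2, -62/3)))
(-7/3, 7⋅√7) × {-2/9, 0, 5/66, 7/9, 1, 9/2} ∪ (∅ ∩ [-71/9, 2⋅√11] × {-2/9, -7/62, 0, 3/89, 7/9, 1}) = (-7/3, 7⋅√7) × {-2/9, 0, 5/66, 7/9, 1, 9/2}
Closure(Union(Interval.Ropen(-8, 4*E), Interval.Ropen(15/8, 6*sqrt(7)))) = Interval(-8, 6*sqrt(7))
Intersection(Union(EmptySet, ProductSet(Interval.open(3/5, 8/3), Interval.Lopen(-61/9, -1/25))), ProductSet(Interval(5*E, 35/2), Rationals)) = EmptySet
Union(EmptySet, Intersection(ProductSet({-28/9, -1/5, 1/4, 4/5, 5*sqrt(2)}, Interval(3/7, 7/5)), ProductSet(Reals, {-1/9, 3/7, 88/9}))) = ProductSet({-28/9, -1/5, 1/4, 4/5, 5*sqrt(2)}, {3/7})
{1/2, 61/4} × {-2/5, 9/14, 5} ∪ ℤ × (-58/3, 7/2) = (ℤ × (-58/3, 7/2)) ∪ ({1/2, 61/4} × {-2/5, 9/14, 5})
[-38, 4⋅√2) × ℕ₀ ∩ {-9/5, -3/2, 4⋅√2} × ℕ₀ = {-9/5, -3/2} × ℕ₀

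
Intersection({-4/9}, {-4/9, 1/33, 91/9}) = {-4/9}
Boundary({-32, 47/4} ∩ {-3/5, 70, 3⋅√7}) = ∅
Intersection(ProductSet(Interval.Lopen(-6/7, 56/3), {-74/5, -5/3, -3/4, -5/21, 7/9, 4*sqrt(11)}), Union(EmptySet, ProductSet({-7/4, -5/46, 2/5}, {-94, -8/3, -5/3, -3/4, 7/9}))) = ProductSet({-5/46, 2/5}, {-5/3, -3/4, 7/9})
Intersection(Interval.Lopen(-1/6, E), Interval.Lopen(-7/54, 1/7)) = Interval.Lopen(-7/54, 1/7)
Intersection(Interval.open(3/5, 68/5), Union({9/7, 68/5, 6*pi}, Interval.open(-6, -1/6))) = {9/7}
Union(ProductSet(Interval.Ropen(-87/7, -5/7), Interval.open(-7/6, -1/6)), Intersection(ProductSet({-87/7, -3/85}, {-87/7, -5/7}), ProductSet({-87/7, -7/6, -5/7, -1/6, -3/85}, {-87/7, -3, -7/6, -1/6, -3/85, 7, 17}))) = Union(ProductSet({-87/7, -3/85}, {-87/7}), ProductSet(Interval.Ropen(-87/7, -5/7), Interval.open(-7/6, -1/6)))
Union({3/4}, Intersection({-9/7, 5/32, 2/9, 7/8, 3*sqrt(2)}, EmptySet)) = {3/4}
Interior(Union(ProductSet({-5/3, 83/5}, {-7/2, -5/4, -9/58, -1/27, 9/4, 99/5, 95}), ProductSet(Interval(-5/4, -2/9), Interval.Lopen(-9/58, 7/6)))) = ProductSet(Interval.open(-5/4, -2/9), Interval.open(-9/58, 7/6))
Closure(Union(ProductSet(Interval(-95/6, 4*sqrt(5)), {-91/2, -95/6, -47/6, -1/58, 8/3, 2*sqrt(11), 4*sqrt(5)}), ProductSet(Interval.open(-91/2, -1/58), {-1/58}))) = Union(ProductSet(Interval(-91/2, -1/58), {-1/58}), ProductSet(Interval(-95/6, 4*sqrt(5)), {-91/2, -95/6, -47/6, -1/58, 8/3, 2*sqrt(11), 4*sqrt(5)}))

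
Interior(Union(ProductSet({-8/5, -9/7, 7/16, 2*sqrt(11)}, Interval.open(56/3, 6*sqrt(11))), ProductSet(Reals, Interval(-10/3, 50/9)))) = ProductSet(Reals, Interval.open(-10/3, 50/9))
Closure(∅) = ∅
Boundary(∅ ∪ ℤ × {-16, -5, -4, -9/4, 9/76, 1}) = ℤ × {-16, -5, -4, -9/4, 9/76, 1}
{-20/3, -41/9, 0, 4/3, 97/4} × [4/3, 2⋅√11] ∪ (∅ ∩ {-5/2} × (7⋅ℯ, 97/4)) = {-20/3, -41/9, 0, 4/3, 97/4} × [4/3, 2⋅√11]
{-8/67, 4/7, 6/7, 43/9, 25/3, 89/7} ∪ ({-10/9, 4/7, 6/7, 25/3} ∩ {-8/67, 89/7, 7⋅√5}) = {-8/67, 4/7, 6/7, 43/9, 25/3, 89/7}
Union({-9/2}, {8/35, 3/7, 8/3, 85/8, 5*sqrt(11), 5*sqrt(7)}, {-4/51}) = {-9/2, -4/51, 8/35, 3/7, 8/3, 85/8, 5*sqrt(11), 5*sqrt(7)}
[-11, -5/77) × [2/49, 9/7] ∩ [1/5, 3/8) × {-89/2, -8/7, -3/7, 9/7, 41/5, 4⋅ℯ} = ∅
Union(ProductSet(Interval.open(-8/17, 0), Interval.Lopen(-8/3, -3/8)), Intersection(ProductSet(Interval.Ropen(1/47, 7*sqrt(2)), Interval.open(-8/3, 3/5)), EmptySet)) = ProductSet(Interval.open(-8/17, 0), Interval.Lopen(-8/3, -3/8))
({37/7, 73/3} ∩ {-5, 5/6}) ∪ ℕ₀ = ℕ₀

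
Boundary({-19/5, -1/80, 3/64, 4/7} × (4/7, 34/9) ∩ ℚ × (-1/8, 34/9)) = {-19/5, -1/80, 3/64, 4/7} × [4/7, 34/9]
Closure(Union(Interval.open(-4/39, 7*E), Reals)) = Interval(-oo, oo)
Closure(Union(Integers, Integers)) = Integers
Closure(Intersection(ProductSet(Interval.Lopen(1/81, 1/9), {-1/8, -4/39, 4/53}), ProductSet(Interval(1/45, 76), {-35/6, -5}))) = EmptySet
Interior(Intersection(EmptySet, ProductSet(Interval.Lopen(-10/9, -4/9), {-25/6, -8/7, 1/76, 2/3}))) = EmptySet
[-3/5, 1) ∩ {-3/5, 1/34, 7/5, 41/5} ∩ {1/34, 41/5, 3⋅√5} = {1/34}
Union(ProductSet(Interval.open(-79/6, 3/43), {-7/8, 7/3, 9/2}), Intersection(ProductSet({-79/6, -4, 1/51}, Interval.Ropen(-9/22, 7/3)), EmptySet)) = ProductSet(Interval.open(-79/6, 3/43), {-7/8, 7/3, 9/2})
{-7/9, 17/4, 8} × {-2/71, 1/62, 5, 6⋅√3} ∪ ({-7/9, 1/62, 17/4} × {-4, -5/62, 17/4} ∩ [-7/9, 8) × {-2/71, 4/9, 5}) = {-7/9, 17/4, 8} × {-2/71, 1/62, 5, 6⋅√3}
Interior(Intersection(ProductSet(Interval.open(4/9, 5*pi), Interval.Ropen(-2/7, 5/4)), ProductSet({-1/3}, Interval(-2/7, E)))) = EmptySet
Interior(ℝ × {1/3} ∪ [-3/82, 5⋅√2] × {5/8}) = ∅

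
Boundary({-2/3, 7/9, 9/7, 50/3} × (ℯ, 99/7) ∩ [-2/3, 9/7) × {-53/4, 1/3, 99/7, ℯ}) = ∅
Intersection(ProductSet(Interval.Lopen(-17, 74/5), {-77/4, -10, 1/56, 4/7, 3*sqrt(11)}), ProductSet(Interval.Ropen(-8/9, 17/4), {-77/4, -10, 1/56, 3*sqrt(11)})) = ProductSet(Interval.Ropen(-8/9, 17/4), {-77/4, -10, 1/56, 3*sqrt(11)})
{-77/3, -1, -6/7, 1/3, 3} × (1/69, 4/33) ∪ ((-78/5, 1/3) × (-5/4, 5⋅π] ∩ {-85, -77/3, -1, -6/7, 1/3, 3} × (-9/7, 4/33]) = ({-1, -6/7} × (-5/4, 4/33]) ∪ ({-77/3, -1, -6/7, 1/3, 3} × (1/69, 4/33))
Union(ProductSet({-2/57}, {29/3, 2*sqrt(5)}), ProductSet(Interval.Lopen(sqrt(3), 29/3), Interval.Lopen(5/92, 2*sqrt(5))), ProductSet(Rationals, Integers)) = Union(ProductSet({-2/57}, {29/3, 2*sqrt(5)}), ProductSet(Interval.Lopen(sqrt(3), 29/3), Interval.Lopen(5/92, 2*sqrt(5))), ProductSet(Rationals, Integers))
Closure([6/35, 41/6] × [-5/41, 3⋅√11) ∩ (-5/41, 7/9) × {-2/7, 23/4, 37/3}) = [6/35, 7/9] × {23/4}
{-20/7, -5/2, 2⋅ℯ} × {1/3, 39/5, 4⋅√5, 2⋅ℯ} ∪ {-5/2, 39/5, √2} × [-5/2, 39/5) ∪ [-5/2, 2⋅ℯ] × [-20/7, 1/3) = ({-5/2, 39/5, √2} × [-5/2, 39/5)) ∪ ([-5/2, 2⋅ℯ] × [-20/7, 1/3)) ∪ ({-20/7, -5/2, 2⋅ℯ} × {1/3, 39/5, 4⋅√5, 2⋅ℯ})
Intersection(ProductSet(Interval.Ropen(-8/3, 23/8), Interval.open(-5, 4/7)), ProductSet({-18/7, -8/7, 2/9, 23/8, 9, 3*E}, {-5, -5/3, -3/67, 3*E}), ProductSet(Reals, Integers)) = EmptySet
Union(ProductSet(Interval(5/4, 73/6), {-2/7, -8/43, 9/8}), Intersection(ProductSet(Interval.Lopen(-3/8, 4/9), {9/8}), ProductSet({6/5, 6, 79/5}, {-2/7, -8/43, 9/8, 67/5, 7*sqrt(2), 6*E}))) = ProductSet(Interval(5/4, 73/6), {-2/7, -8/43, 9/8})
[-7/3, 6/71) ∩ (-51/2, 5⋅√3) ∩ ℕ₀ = {0}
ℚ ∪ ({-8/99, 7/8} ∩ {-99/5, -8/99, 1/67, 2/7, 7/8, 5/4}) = ℚ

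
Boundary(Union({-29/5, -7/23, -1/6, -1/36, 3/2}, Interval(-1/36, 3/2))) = {-29/5, -7/23, -1/6, -1/36, 3/2}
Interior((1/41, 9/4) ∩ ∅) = ∅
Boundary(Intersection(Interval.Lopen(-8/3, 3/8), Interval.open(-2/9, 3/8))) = {-2/9, 3/8}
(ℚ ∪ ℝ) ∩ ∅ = ∅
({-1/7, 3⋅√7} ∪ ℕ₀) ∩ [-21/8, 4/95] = {-1/7} ∪ {0}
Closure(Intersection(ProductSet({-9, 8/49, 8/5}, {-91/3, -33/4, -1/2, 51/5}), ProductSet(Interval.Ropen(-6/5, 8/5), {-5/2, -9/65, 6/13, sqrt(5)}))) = EmptySet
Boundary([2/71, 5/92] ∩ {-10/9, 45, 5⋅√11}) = ∅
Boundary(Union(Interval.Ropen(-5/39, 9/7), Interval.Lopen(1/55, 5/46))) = {-5/39, 9/7}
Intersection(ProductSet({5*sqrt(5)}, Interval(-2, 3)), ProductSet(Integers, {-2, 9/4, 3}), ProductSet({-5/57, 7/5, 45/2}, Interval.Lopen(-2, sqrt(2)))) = EmptySet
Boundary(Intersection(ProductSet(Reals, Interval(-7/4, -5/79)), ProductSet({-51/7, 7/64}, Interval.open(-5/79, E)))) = EmptySet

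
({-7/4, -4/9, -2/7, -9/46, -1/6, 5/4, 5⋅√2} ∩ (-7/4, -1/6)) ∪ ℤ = ℤ ∪ {-4/9, -2/7, -9/46}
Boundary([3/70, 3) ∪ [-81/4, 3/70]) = {-81/4, 3}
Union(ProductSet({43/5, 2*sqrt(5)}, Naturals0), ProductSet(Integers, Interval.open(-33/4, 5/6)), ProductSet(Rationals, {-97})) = Union(ProductSet({43/5, 2*sqrt(5)}, Naturals0), ProductSet(Integers, Interval.open(-33/4, 5/6)), ProductSet(Rationals, {-97}))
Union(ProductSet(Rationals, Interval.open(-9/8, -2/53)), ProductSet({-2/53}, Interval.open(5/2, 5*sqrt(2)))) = Union(ProductSet({-2/53}, Interval.open(5/2, 5*sqrt(2))), ProductSet(Rationals, Interval.open(-9/8, -2/53)))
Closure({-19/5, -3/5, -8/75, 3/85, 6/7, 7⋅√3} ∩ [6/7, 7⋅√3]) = {6/7, 7⋅√3}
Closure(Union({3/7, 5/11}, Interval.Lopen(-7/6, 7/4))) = Interval(-7/6, 7/4)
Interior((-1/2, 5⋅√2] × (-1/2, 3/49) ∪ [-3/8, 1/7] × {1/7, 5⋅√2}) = (-1/2, 5⋅√2) × (-1/2, 3/49)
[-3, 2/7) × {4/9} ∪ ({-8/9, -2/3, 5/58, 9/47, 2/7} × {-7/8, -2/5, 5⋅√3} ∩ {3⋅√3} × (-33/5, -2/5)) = [-3, 2/7) × {4/9}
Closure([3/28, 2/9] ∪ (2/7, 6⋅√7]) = [3/28, 2/9] ∪ [2/7, 6⋅√7]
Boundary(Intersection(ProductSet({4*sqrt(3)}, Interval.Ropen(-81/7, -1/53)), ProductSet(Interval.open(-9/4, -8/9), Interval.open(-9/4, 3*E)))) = EmptySet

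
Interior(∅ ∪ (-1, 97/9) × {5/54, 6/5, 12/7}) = ∅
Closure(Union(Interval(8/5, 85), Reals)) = Interval(-oo, oo)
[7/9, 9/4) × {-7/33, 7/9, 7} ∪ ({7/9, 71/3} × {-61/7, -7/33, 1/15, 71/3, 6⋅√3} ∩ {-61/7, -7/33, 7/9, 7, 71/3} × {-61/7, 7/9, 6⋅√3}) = ([7/9, 9/4) × {-7/33, 7/9, 7}) ∪ ({7/9, 71/3} × {-61/7, 6⋅√3})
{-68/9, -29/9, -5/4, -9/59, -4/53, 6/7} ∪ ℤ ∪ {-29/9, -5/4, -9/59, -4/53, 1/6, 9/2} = ℤ ∪ {-68/9, -29/9, -5/4, -9/59, -4/53, 1/6, 6/7, 9/2}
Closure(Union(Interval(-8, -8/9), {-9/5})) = Interval(-8, -8/9)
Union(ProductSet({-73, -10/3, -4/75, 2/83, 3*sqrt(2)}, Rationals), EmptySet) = ProductSet({-73, -10/3, -4/75, 2/83, 3*sqrt(2)}, Rationals)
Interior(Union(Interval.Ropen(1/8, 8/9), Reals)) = Interval(-oo, oo)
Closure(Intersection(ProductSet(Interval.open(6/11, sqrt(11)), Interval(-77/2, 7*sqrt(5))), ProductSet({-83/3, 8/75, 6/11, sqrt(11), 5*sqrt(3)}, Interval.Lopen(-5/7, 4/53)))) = EmptySet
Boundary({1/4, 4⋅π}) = {1/4, 4⋅π}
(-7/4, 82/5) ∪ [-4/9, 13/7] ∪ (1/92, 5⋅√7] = (-7/4, 82/5)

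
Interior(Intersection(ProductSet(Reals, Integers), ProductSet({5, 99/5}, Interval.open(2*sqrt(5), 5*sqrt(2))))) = EmptySet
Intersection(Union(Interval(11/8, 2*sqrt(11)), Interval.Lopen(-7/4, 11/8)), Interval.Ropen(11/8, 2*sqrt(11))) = Interval.Ropen(11/8, 2*sqrt(11))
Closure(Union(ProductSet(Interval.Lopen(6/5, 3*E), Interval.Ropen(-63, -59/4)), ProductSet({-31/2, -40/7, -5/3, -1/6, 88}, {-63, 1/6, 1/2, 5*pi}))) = Union(ProductSet({6/5, 3*E}, Interval(-63, -59/4)), ProductSet({-31/2, -40/7, -5/3, -1/6, 88}, {-63, 1/6, 1/2, 5*pi}), ProductSet(Interval(6/5, 3*E), {-63, -59/4}), ProductSet(Interval.Lopen(6/5, 3*E), Interval.Ropen(-63, -59/4)))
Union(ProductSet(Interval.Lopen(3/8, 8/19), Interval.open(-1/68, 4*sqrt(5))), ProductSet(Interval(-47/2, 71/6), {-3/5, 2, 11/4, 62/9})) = Union(ProductSet(Interval(-47/2, 71/6), {-3/5, 2, 11/4, 62/9}), ProductSet(Interval.Lopen(3/8, 8/19), Interval.open(-1/68, 4*sqrt(5))))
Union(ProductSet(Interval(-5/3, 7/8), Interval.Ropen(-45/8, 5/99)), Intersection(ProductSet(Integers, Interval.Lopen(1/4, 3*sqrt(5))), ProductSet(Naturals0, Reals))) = Union(ProductSet(Interval(-5/3, 7/8), Interval.Ropen(-45/8, 5/99)), ProductSet(Naturals0, Interval.Lopen(1/4, 3*sqrt(5))))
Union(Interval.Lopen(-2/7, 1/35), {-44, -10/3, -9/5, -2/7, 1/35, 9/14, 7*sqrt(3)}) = Union({-44, -10/3, -9/5, 9/14, 7*sqrt(3)}, Interval(-2/7, 1/35))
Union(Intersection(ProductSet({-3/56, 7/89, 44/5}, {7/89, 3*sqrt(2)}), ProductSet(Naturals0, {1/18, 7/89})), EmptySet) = EmptySet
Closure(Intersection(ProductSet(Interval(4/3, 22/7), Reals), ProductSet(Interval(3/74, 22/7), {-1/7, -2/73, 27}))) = ProductSet(Interval(4/3, 22/7), {-1/7, -2/73, 27})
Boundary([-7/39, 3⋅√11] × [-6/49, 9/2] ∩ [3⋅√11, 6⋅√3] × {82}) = ∅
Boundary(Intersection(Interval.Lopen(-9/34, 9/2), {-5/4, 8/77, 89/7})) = {8/77}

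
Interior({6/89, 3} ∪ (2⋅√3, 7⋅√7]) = (2⋅√3, 7⋅√7)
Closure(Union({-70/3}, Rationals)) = Reals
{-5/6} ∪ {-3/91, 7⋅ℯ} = {-5/6, -3/91, 7⋅ℯ}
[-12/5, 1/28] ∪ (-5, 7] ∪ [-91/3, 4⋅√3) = [-91/3, 7]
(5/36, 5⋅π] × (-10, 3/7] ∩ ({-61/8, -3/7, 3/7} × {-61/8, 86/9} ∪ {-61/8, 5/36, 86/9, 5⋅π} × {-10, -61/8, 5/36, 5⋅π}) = ({3/7} × {-61/8}) ∪ ({86/9, 5⋅π} × {-61/8, 5/36})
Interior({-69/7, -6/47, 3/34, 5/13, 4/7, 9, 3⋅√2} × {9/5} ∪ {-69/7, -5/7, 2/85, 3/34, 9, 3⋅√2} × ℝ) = ∅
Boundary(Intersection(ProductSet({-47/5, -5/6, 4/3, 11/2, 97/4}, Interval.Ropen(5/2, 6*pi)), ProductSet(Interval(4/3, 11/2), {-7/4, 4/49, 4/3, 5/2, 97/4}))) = ProductSet({4/3, 11/2}, {5/2})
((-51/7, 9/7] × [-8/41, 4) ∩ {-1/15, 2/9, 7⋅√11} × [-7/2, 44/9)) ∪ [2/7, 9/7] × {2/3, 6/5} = ({-1/15, 2/9} × [-8/41, 4)) ∪ ([2/7, 9/7] × {2/3, 6/5})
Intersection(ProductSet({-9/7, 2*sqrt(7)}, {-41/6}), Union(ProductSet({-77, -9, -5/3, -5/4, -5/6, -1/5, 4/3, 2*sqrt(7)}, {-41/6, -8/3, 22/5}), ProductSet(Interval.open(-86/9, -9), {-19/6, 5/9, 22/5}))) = ProductSet({2*sqrt(7)}, {-41/6})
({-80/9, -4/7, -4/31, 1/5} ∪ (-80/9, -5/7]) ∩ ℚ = {-4/7, -4/31, 1/5} ∪ (ℚ ∩ [-80/9, -5/7])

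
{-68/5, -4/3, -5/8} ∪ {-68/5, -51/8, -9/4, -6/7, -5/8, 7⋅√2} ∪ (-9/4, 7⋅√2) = {-68/5, -51/8} ∪ [-9/4, 7⋅√2]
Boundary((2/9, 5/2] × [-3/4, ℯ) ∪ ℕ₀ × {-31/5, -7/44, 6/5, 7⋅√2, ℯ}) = ({2/9, 5/2} × [-3/4, ℯ]) ∪ ([2/9, 5/2] × {-3/4, ℯ}) ∪ (ℕ₀ × {-31/5, 7⋅√2, ℯ}) ∪ (ℕ₀ \ (2/9, 5/2) × {-31/5, -7/44, 6/5, 7⋅√2, ℯ})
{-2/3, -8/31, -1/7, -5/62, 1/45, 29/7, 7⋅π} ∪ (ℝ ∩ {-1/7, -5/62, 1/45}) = {-2/3, -8/31, -1/7, -5/62, 1/45, 29/7, 7⋅π}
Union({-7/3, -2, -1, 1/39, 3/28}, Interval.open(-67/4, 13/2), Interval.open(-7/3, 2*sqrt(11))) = Interval.open(-67/4, 2*sqrt(11))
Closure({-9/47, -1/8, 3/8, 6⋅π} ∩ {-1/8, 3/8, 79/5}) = {-1/8, 3/8}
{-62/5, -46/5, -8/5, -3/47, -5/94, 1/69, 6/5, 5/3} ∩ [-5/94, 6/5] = {-5/94, 1/69, 6/5}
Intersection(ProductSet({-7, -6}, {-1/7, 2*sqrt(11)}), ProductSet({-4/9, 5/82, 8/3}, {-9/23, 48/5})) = EmptySet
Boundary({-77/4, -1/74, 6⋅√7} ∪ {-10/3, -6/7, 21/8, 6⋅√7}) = {-77/4, -10/3, -6/7, -1/74, 21/8, 6⋅√7}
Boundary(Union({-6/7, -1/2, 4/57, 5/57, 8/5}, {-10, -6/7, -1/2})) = {-10, -6/7, -1/2, 4/57, 5/57, 8/5}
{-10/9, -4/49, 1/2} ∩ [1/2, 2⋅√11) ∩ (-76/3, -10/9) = ∅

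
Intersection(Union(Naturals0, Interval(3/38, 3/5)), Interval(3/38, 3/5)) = Interval(3/38, 3/5)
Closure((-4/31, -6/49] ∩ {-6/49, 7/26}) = {-6/49}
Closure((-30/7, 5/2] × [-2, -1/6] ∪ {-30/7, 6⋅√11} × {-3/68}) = ({-30/7, 6⋅√11} × {-3/68}) ∪ ([-30/7, 5/2] × [-2, -1/6])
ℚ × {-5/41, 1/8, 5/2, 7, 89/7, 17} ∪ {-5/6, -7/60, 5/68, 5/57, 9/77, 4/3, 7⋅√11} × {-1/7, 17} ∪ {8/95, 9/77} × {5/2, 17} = (ℚ × {-5/41, 1/8, 5/2, 7, 89/7, 17}) ∪ ({-5/6, -7/60, 5/68, 5/57, 9/77, 4/3, 7⋅√11} × {-1/7, 17})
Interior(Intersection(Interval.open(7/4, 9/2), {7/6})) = EmptySet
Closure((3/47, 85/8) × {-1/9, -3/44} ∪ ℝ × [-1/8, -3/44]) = ℝ × [-1/8, -3/44]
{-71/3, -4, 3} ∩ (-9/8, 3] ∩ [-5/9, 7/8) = ∅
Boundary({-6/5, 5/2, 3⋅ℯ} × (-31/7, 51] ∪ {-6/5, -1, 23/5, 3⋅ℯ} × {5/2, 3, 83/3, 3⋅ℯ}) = ({-6/5, 5/2, 3⋅ℯ} × [-31/7, 51]) ∪ ({-6/5, -1, 23/5, 3⋅ℯ} × {5/2, 3, 83/3, 3⋅ℯ})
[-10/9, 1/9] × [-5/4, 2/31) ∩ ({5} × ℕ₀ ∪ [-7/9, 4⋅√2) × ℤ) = [-7/9, 1/9] × {-1, 0}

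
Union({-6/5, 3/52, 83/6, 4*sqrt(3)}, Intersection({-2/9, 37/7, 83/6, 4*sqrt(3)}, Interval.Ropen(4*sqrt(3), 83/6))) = {-6/5, 3/52, 83/6, 4*sqrt(3)}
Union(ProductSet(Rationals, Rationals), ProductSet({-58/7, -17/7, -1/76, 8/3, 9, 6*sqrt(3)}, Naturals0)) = Union(ProductSet({-58/7, -17/7, -1/76, 8/3, 9, 6*sqrt(3)}, Naturals0), ProductSet(Rationals, Rationals))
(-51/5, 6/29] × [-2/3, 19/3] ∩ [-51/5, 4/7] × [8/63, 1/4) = (-51/5, 6/29] × [8/63, 1/4)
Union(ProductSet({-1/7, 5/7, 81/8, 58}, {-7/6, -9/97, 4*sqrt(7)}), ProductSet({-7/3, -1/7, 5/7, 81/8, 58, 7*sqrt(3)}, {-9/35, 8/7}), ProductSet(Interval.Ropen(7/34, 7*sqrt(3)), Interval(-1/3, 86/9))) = Union(ProductSet({-1/7, 5/7, 81/8, 58}, {-7/6, -9/97, 4*sqrt(7)}), ProductSet({-7/3, -1/7, 5/7, 81/8, 58, 7*sqrt(3)}, {-9/35, 8/7}), ProductSet(Interval.Ropen(7/34, 7*sqrt(3)), Interval(-1/3, 86/9)))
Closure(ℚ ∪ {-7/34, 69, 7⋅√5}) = ℝ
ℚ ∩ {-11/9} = {-11/9}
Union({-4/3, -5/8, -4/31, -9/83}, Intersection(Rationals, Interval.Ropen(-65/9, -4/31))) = Union({-4/31, -9/83}, Intersection(Interval.Ropen(-65/9, -4/31), Rationals))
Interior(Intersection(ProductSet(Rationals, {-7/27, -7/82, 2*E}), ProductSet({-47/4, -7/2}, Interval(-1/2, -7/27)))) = EmptySet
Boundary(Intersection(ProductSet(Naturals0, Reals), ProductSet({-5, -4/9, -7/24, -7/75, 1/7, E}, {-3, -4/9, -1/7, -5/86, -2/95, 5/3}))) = EmptySet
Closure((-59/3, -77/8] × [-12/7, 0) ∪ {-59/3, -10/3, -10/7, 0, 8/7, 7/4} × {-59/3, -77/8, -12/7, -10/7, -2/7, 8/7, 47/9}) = ({-59/3, -77/8} × [-12/7, 0]) ∪ ([-59/3, -77/8] × {-12/7, 0}) ∪ ((-59/3, -77/8] × [-12/7, 0)) ∪ ({-59/3, -10/3, -10/7, 0, 8/7, 7/4} × {-59/3, -77/8, -12/7, -10/7, -2/7, 8/7, 47/9})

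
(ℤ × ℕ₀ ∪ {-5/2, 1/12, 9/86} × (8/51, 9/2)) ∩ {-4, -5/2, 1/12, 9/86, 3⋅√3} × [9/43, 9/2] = ({-4} × {1, 2, 3, 4}) ∪ ({-5/2, 1/12, 9/86} × [9/43, 9/2))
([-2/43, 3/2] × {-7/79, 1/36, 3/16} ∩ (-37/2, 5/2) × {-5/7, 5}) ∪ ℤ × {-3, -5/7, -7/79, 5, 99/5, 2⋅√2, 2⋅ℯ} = ℤ × {-3, -5/7, -7/79, 5, 99/5, 2⋅√2, 2⋅ℯ}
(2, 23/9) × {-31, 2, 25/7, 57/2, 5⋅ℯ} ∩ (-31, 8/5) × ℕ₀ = ∅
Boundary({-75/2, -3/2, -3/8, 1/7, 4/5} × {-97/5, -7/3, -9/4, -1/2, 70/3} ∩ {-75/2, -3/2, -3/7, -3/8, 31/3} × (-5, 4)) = {-75/2, -3/2, -3/8} × {-7/3, -9/4, -1/2}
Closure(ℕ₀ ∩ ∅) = ∅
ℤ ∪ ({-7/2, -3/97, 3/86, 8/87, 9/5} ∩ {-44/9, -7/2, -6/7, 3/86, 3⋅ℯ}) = ℤ ∪ {-7/2, 3/86}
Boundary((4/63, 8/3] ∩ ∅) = ∅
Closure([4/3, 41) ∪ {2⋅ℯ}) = [4/3, 41]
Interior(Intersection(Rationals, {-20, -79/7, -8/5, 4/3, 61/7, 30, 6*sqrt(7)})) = EmptySet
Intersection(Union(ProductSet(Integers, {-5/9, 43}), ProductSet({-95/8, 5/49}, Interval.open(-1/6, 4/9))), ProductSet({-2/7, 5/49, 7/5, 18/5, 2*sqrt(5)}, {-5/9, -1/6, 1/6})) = ProductSet({5/49}, {1/6})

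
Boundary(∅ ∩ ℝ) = ∅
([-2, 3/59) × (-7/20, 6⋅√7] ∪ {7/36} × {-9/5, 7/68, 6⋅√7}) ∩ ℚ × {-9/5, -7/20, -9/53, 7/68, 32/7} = ({7/36} × {-9/5, 7/68}) ∪ ((ℚ ∩ [-2, 3/59)) × {-9/53, 7/68, 32/7})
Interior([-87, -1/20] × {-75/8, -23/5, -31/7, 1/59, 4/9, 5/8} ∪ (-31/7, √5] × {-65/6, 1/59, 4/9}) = ∅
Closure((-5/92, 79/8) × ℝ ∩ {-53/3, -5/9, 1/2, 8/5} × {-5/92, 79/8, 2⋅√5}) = {1/2, 8/5} × {-5/92, 79/8, 2⋅√5}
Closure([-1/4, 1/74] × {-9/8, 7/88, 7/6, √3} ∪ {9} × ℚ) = ({9} × ℝ) ∪ ([-1/4, 1/74] × {-9/8, 7/88, 7/6, √3})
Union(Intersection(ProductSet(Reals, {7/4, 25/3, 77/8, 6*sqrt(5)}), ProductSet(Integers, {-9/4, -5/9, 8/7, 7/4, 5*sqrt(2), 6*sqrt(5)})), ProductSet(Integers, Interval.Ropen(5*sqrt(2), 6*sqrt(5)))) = ProductSet(Integers, Union({7/4}, Interval(5*sqrt(2), 6*sqrt(5))))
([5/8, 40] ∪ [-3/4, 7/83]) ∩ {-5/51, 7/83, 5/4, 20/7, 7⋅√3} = {-5/51, 7/83, 5/4, 20/7, 7⋅√3}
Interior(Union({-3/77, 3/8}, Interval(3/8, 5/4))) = Interval.open(3/8, 5/4)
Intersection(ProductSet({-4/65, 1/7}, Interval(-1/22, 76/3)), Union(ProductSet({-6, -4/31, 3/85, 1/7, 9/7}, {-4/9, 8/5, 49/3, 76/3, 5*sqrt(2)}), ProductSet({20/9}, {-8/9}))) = ProductSet({1/7}, {8/5, 49/3, 76/3, 5*sqrt(2)})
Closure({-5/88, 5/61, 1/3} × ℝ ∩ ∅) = ∅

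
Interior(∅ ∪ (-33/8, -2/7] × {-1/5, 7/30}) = ∅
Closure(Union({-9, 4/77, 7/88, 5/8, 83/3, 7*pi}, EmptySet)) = {-9, 4/77, 7/88, 5/8, 83/3, 7*pi}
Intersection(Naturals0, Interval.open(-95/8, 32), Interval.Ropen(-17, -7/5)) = EmptySet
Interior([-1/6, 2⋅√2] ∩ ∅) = ∅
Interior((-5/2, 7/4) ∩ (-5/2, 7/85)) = (-5/2, 7/85)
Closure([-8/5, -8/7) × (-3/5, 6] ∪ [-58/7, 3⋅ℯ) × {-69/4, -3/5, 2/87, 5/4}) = ({-8/5, -8/7} × [-3/5, 6]) ∪ ([-8/5, -8/7] × {-3/5, 6}) ∪ ([-8/5, -8/7) × (-3/5, 6]) ∪ ([-58/7, 3⋅ℯ] × {-69/4, -3/5, 2/87, 5/4})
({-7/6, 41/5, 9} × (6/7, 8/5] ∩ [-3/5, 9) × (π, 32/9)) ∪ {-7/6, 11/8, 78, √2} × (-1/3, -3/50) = {-7/6, 11/8, 78, √2} × (-1/3, -3/50)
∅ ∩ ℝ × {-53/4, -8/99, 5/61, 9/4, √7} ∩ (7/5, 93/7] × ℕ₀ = ∅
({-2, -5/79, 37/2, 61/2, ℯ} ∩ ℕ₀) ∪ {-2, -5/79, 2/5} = {-2, -5/79, 2/5}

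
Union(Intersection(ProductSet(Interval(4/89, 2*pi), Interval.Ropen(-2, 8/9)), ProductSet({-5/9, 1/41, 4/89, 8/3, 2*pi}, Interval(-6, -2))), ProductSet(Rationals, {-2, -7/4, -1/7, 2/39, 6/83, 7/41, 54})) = Union(ProductSet({4/89, 8/3, 2*pi}, {-2}), ProductSet(Rationals, {-2, -7/4, -1/7, 2/39, 6/83, 7/41, 54}))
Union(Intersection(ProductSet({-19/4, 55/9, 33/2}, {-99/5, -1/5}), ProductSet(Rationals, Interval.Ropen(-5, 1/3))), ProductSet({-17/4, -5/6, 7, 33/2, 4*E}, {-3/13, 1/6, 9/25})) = Union(ProductSet({-19/4, 55/9, 33/2}, {-1/5}), ProductSet({-17/4, -5/6, 7, 33/2, 4*E}, {-3/13, 1/6, 9/25}))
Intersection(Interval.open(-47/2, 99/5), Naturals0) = Range(0, 20, 1)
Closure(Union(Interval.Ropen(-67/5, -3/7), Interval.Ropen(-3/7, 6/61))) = Interval(-67/5, 6/61)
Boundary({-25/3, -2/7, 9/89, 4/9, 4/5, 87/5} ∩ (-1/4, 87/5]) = {9/89, 4/9, 4/5, 87/5}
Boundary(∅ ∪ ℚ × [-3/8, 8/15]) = ℝ × [-3/8, 8/15]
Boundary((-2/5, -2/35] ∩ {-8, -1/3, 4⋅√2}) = {-1/3}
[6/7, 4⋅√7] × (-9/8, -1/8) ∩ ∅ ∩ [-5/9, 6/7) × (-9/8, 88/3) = ∅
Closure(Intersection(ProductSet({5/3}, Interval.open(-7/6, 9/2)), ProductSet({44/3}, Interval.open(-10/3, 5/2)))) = EmptySet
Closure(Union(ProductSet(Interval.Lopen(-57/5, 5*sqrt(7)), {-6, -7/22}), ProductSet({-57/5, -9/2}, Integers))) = Union(ProductSet({-57/5, -9/2}, Integers), ProductSet(Interval(-57/5, 5*sqrt(7)), {-6, -7/22}))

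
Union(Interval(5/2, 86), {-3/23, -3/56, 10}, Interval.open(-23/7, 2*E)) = Interval.Lopen(-23/7, 86)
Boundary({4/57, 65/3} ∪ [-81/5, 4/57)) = {-81/5, 4/57, 65/3}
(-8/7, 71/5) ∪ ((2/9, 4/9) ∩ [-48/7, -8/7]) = (-8/7, 71/5)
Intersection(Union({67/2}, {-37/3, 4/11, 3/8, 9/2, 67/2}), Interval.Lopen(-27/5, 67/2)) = {4/11, 3/8, 9/2, 67/2}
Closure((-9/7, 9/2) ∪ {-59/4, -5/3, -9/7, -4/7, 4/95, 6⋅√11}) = {-59/4, -5/3, 6⋅√11} ∪ [-9/7, 9/2]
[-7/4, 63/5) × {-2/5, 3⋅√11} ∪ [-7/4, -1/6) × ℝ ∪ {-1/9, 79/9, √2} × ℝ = ([-7/4, 63/5) × {-2/5, 3⋅√11}) ∪ (([-7/4, -1/6) ∪ {-1/9, 79/9, √2}) × ℝ)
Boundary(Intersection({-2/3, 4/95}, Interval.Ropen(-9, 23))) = {-2/3, 4/95}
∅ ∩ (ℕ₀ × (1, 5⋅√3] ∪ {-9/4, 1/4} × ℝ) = ∅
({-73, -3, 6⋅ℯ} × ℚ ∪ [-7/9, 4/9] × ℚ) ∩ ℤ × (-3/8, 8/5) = ({-73, -3} ∪ {0}) × (ℚ ∩ (-3/8, 8/5))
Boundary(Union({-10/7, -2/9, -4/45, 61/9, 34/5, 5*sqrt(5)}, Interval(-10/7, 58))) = {-10/7, 58}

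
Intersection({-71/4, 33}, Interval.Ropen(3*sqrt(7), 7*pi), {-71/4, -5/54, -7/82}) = EmptySet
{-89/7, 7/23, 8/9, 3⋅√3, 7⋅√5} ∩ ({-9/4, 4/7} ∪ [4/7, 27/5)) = {8/9, 3⋅√3}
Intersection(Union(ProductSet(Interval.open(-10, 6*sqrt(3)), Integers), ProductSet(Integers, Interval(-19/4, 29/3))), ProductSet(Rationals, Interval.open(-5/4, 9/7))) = Union(ProductSet(Integers, Interval.open(-5/4, 9/7)), ProductSet(Intersection(Interval.open(-10, 6*sqrt(3)), Rationals), Range(-1, 2, 1)))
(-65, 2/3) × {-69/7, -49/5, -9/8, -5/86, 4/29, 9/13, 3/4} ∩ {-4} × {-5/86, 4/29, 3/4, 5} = {-4} × {-5/86, 4/29, 3/4}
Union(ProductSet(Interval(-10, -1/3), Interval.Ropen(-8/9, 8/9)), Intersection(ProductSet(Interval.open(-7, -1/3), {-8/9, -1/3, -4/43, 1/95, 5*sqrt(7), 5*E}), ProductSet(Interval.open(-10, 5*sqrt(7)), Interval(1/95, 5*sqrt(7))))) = Union(ProductSet(Interval(-10, -1/3), Interval.Ropen(-8/9, 8/9)), ProductSet(Interval.open(-7, -1/3), {1/95, 5*sqrt(7)}))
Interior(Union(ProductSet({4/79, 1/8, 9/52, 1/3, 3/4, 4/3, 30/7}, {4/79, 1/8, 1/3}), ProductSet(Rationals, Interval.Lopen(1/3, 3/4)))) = EmptySet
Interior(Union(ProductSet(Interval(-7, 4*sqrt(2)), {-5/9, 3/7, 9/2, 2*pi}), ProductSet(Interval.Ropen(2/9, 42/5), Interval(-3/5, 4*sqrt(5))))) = ProductSet(Interval.open(2/9, 42/5), Interval.open(-3/5, 4*sqrt(5)))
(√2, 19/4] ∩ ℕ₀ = {2, 3, 4}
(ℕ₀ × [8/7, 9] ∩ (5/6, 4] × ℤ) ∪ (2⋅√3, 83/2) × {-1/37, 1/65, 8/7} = ({1, 2, 3, 4} × {2, 3, …, 9}) ∪ ((2⋅√3, 83/2) × {-1/37, 1/65, 8/7})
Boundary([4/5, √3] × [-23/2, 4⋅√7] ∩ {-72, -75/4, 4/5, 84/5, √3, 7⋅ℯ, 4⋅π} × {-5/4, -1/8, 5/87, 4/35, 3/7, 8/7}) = {4/5, √3} × {-5/4, -1/8, 5/87, 4/35, 3/7, 8/7}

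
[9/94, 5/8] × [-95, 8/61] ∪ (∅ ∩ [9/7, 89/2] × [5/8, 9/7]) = [9/94, 5/8] × [-95, 8/61]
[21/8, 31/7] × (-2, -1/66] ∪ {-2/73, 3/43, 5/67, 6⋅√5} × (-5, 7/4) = ([21/8, 31/7] × (-2, -1/66]) ∪ ({-2/73, 3/43, 5/67, 6⋅√5} × (-5, 7/4))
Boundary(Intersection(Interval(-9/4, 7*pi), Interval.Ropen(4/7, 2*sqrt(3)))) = {4/7, 2*sqrt(3)}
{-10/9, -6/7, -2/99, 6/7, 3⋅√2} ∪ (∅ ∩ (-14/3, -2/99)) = {-10/9, -6/7, -2/99, 6/7, 3⋅√2}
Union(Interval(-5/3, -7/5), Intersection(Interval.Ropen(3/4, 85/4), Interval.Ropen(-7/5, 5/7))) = Interval(-5/3, -7/5)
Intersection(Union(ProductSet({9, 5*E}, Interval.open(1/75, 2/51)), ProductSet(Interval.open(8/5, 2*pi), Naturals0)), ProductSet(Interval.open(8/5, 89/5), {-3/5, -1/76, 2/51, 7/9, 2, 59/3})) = ProductSet(Interval.open(8/5, 2*pi), {2})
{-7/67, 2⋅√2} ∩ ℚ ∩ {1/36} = ∅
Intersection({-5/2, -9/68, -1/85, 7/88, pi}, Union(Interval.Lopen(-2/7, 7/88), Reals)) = {-5/2, -9/68, -1/85, 7/88, pi}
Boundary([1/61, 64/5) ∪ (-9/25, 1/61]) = {-9/25, 64/5}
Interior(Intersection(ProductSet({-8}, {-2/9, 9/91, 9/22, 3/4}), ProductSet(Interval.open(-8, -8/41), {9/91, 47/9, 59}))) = EmptySet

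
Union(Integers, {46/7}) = Union({46/7}, Integers)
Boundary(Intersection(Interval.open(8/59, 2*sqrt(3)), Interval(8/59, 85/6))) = {8/59, 2*sqrt(3)}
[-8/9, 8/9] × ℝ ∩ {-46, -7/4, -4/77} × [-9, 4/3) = {-4/77} × [-9, 4/3)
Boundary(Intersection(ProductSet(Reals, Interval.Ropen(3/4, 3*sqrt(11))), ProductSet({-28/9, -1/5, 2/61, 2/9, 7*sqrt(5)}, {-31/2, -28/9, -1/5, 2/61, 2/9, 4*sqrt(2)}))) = ProductSet({-28/9, -1/5, 2/61, 2/9, 7*sqrt(5)}, {4*sqrt(2)})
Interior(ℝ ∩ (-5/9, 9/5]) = (-5/9, 9/5)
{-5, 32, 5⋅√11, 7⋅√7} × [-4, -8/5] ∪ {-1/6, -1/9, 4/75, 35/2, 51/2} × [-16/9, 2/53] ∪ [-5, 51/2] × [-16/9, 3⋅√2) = ([-5, 51/2] × [-16/9, 3⋅√2)) ∪ ({-5, 32, 5⋅√11, 7⋅√7} × [-4, -8/5])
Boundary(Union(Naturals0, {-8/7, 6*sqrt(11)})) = Union({-8/7, 6*sqrt(11)}, Naturals0)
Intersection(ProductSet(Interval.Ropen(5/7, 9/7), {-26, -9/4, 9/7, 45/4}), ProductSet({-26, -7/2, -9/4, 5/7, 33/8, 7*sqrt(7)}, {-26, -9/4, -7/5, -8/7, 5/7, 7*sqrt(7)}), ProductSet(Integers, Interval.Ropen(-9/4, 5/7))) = EmptySet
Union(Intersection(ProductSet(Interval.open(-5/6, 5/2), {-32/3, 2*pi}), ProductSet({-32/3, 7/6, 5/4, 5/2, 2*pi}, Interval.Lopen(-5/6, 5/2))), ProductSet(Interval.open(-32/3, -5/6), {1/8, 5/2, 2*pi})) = ProductSet(Interval.open(-32/3, -5/6), {1/8, 5/2, 2*pi})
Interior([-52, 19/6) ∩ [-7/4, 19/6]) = (-7/4, 19/6)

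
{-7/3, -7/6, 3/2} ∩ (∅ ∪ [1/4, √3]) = {3/2}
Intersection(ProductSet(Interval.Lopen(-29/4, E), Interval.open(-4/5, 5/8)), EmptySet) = EmptySet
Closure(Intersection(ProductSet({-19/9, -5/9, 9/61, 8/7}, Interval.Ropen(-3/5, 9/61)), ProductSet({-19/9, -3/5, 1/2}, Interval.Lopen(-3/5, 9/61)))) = ProductSet({-19/9}, Interval(-3/5, 9/61))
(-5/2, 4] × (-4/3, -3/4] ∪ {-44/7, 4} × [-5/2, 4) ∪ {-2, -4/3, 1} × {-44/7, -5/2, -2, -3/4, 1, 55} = ({-44/7, 4} × [-5/2, 4)) ∪ ((-5/2, 4] × (-4/3, -3/4]) ∪ ({-2, -4/3, 1} × {-44/7, -5/2, -2, -3/4, 1, 55})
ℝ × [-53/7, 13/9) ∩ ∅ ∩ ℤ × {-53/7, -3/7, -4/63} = ∅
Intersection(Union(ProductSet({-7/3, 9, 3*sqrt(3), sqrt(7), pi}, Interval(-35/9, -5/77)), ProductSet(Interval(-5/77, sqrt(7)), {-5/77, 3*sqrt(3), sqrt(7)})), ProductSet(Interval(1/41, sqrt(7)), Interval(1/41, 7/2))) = ProductSet(Interval(1/41, sqrt(7)), {sqrt(7)})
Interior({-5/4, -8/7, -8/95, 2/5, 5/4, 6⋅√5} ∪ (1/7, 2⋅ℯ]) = (1/7, 2⋅ℯ)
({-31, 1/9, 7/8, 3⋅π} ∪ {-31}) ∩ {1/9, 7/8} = {1/9, 7/8}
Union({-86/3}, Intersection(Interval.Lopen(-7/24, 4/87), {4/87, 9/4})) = {-86/3, 4/87}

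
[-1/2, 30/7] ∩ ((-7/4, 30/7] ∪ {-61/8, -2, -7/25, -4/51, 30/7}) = [-1/2, 30/7]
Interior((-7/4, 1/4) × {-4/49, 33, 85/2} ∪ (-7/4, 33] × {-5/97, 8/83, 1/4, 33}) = ∅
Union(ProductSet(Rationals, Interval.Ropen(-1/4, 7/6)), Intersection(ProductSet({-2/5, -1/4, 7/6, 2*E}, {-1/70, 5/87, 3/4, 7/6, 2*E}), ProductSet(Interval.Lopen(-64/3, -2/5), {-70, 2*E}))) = Union(ProductSet({-2/5}, {2*E}), ProductSet(Rationals, Interval.Ropen(-1/4, 7/6)))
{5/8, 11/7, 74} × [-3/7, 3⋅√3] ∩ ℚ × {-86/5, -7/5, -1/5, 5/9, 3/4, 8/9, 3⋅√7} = {5/8, 11/7, 74} × {-1/5, 5/9, 3/4, 8/9}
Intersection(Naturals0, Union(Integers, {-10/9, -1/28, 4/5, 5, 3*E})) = Naturals0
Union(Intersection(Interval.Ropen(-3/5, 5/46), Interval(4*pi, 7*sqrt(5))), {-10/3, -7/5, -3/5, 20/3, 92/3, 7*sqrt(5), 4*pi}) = {-10/3, -7/5, -3/5, 20/3, 92/3, 7*sqrt(5), 4*pi}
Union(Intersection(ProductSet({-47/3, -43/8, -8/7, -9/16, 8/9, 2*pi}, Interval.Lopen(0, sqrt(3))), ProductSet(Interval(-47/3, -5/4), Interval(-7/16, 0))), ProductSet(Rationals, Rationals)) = ProductSet(Rationals, Rationals)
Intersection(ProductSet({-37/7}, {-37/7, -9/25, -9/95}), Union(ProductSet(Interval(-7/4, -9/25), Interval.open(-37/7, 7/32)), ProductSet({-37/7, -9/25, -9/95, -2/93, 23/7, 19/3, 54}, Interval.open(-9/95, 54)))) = EmptySet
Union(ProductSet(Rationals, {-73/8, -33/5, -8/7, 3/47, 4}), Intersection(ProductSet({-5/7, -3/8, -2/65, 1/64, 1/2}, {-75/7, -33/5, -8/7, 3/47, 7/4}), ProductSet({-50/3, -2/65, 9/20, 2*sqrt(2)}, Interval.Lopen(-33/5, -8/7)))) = ProductSet(Rationals, {-73/8, -33/5, -8/7, 3/47, 4})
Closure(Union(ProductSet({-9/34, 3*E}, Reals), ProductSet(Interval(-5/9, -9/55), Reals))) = ProductSet(Union({3*E}, Interval(-5/9, -9/55)), Reals)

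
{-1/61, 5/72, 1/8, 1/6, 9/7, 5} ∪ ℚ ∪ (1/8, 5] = ℚ ∪ [1/8, 5]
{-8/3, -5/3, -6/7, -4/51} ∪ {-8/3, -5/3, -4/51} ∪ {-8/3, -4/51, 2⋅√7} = {-8/3, -5/3, -6/7, -4/51, 2⋅√7}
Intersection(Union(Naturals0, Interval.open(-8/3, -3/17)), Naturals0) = Naturals0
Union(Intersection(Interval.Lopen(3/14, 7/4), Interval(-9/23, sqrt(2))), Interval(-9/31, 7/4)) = Interval(-9/31, 7/4)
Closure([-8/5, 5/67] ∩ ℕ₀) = {0}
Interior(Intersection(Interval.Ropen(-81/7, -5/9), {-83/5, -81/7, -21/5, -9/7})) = EmptySet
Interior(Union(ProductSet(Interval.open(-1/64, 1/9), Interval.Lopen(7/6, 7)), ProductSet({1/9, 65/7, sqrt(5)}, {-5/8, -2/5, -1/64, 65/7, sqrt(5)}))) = ProductSet(Interval.open(-1/64, 1/9), Interval.open(7/6, 7))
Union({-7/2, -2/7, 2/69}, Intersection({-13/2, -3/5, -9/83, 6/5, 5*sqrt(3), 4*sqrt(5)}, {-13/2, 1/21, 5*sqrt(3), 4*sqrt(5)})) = {-13/2, -7/2, -2/7, 2/69, 5*sqrt(3), 4*sqrt(5)}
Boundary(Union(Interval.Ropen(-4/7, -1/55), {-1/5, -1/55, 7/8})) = {-4/7, -1/55, 7/8}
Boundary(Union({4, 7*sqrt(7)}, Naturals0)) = Union({7*sqrt(7)}, Naturals0)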